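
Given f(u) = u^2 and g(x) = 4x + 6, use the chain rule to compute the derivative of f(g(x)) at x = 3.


Using the chain rule: (f(g(x)))' = f'(g(x)) * g'(x)
First, find g(3):
g(3) = 4 * 3 + 6 = 18
Next, f'(u) = 2u
And g'(x) = 4
So f'(g(3)) * g'(3)
= 2 * 18 * 4
= 144

144


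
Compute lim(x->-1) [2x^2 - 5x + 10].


Since polynomials are continuous, we use direct substitution.
lim(x->-1) of 2x^2 - 5x + 10
= 2 * (-1)^2 - 5 * (-1) + 10
= 2 + 5 + 10
= 17

17


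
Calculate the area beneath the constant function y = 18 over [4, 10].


The area under a constant function y = 18 is a rectangle.
Width = 10 - 4 = 6
Height = 18
Area = width * height
= 6 * 18
= 108

108


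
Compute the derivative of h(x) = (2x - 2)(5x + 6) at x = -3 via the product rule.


Let u(x) = 2x - 2 and v(x) = 5x + 6
u'(x) = 2
v'(x) = 5
Product rule: h'(x) = u'(x)*v(x) + u(x)*v'(x)
= 2 * (5x + 6) + (2x - 2) * 5
At x = -3:
u(-3) = 2 * (-3) - 2 = -8
v(-3) = 5 * (-3) + 6 = -9
h'(-3) = 2 * (-9) + (-8) * 5
= -18 - 40
= -58

-58


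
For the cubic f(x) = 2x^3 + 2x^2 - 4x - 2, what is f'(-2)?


Differentiate f(x) = 2x^3 + 2x^2 - 4x - 2 term by term:
f'(x) = 6x^2 + 4x - 4
Substitute x = -2:
f'(-2) = 6 * (-2)^2 + 4 * (-2) - 4
= 24 - 8 - 4
= 12

12


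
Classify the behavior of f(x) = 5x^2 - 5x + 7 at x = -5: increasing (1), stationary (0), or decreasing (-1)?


Compute f'(x) to determine behavior:
f'(x) = 10x - 5
f'(-5) = 10 * (-5) - 5
= -50 - 5
= -55
Since f'(-5) < 0, the function is decreasing (-1)

-1


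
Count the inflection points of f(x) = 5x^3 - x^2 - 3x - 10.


Inflection points occur where f''(x) = 0 and concavity changes.
f(x) = 5x^3 - x^2 - 3x - 10
f'(x) = 15x^2 - 2x - 3
f''(x) = 30x - 2
Set f''(x) = 0:
30x - 2 = 0
x = 2 / 30 = 1/15
Since f''(x) is linear (degree 1), it changes sign at this point.
Therefore there is exactly 1 inflection point.

1


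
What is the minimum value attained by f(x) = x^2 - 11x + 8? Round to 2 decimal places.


For a quadratic f(x) = ax^2 + bx + c with a > 0, the minimum is at the vertex.
Vertex x-coordinate: x = -b/(2a)
x = -(-11) / (2 * 1)
x = 11/2
Substitute back to find the minimum value:
f(11/2) = 1 * (11/2)^2 - 11 * (11/2) + 8
= 121/4 - 121/2 + 8
= -89/4 = -22.25

-22.25


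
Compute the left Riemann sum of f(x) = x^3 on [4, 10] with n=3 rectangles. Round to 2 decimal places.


Left Riemann sum uses left endpoints of each subinterval.
Interval: [4, 10], n = 3
dx = (10 - 4) / 3 = 2
Left endpoints: [4, 6, 8]
f values: [64, 216, 512]
Sum = dx * (sum of f values)
= 2 * 792
= 1584 = 1584.00

1584.00


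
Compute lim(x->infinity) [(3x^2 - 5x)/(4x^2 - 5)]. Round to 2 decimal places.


For limits at infinity with equal-degree polynomials,
we compare leading coefficients.
Numerator leading term: 3x^2
Denominator leading term: 4x^2
Divide both by x^2:
lim = (3 - 5/x) / (4 - 5/x^2)
As x -> infinity, the 1/x and 1/x^2 terms vanish:
= 3/4 = 0.75

0.75


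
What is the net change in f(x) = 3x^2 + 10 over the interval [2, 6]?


Net change = f(b) - f(a)
f(x) = 3x^2 + 10
Compute f(6):
f(6) = 3 * 6^2 + 0 * 6 + 10
= 108 + 0 + 10
= 118
Compute f(2):
f(2) = 3 * 2^2 + 0 * 2 + 10
= 12 + 0 + 10
= 22
Net change = 118 - 22 = 96

96


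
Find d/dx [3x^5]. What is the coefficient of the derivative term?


We apply the power rule: d/dx [ax^n] = a*n * x^(n-1)
d/dx [3x^5]
= 3 * 5 * x^(5-1)
= 15x^4
The coefficient is 15

15


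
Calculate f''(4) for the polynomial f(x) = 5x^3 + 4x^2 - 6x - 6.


First derivative:
f'(x) = 15x^2 + 8x - 6
Second derivative:
f''(x) = 30x + 8
Substitute x = 4:
f''(4) = 30 * 4 + 8
= 120 + 8
= 128

128


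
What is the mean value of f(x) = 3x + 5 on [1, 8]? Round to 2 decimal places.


Average value = 1/(b-a) * integral from a to b of f(x) dx
First compute the integral of 3x + 5:
F(x) = (3/2)x^2 + 5x
F(8) = 3/2 * 64 + 5 * 8 = 136
F(1) = 3/2 * 1 + 5 * 1 = 13/2
Integral = 136 - 13/2 = 259/2
Average = (259/2) / (8 - 1) = (259/2) / 7
= 37/2 = 18.50

18.50


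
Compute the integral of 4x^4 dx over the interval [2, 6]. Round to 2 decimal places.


Find the antiderivative of 4x^4:
F(x) = 4/5 * x^5
Apply the Fundamental Theorem of Calculus:
F(6) - F(2)
= 4/5 * 6^5 - 4/5 * 2^5
= 4/5 * (7776 - 32)
= 4/5 * 7744
= 30976/5 = 6195.20

6195.20


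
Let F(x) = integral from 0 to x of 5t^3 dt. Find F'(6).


By the Fundamental Theorem of Calculus (Part 1):
If F(x) = integral from 0 to x of f(t) dt, then F'(x) = f(x)
Here f(t) = 5t^3
So F'(x) = 5x^3
Evaluate at x = 6:
F'(6) = 5 * 6^3
= 5 * 216
= 1080

1080


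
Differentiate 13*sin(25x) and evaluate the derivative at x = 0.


Apply the chain rule to differentiate 13*sin(25x):
d/dx [13*sin(25x)]
= 13 * cos(25x) * d/dx(25x)
= 13 * 25 * cos(25x)
= 325 * cos(25x)
Evaluate at x = 0:
= 325 * cos(0)
= 325 * 1
= 325

325


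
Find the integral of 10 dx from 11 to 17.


The integral of a constant k over [a, b] equals k * (b - a).
integral from 11 to 17 of 10 dx
= 10 * (17 - 11)
= 10 * 6
= 60

60


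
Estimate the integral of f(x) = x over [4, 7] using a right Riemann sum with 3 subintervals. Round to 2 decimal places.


Right Riemann sum uses right endpoints of each subinterval.
Interval: [4, 7], n = 3
dx = (7 - 4) / 3 = 1
Right endpoints: [5, 6, 7]
f values: [5, 6, 7]
Sum = dx * (sum of f values)
= 1 * 18
= 18 = 18.00

18.00


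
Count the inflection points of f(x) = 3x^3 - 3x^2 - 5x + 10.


Inflection points occur where f''(x) = 0 and concavity changes.
f(x) = 3x^3 - 3x^2 - 5x + 10
f'(x) = 9x^2 - 6x - 5
f''(x) = 18x - 6
Set f''(x) = 0:
18x - 6 = 0
x = 6 / 18 = 1/3
Since f''(x) is linear (degree 1), it changes sign at this point.
Therefore there is exactly 1 inflection point.

1


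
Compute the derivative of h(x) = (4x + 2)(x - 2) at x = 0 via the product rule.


Let u(x) = 4x + 2 and v(x) = x - 2
u'(x) = 4
v'(x) = 1
Product rule: h'(x) = u'(x)*v(x) + u(x)*v'(x)
= 4 * (x - 2) + (4x + 2) * 1
At x = 0:
u(0) = 4 * 0 + 2 = 2
v(0) = 1 * 0 - 2 = -2
h'(0) = 4 * (-2) + 2 * 1
= -8 + 2
= -6

-6


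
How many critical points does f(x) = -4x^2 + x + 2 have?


Find where f'(x) = 0:
f'(x) = -8x + 1
Set f'(x) = 0:
-8x + 1 = 0
x = -1 / (-8) = 1/8
This is a linear equation in x, so there is exactly one solution.
Number of critical points: 1

1


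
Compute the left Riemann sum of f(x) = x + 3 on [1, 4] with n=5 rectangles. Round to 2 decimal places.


Left Riemann sum uses left endpoints of each subinterval.
Interval: [1, 4], n = 5
dx = (4 - 1) / 5 = 3/5
Left endpoints: [1, 8/5, 11/5, 14/5, 17/5]
f values: [4, 23/5, 26/5, 29/5, 32/5]
Sum = dx * (sum of f values)
= 3/5 * 26
= 78/5 = 15.60

15.60


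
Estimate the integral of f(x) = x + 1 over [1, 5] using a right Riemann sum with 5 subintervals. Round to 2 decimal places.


Right Riemann sum uses right endpoints of each subinterval.
Interval: [1, 5], n = 5
dx = (5 - 1) / 5 = 4/5
Right endpoints: [9/5, 13/5, 17/5, 21/5, 5]
f values: [14/5, 18/5, 22/5, 26/5, 6]
Sum = dx * (sum of f values)
= 4/5 * 22
= 88/5 = 17.60

17.60


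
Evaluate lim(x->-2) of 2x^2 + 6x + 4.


Since polynomials are continuous, we use direct substitution.
lim(x->-2) of 2x^2 + 6x + 4
= 2 * (-2)^2 + 6 * (-2) + 4
= 8 - 12 + 4
= 0

0


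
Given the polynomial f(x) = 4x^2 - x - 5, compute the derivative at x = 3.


Differentiate term by term using power and sum rules:
f(x) = 4x^2 - x - 5
f'(x) = 8x - 1
Substitute x = 3:
f'(3) = 8 * 3 - 1
= 24 - 1
= 23

23


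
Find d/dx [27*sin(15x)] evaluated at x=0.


Apply the chain rule to differentiate 27*sin(15x):
d/dx [27*sin(15x)]
= 27 * cos(15x) * d/dx(15x)
= 27 * 15 * cos(15x)
= 405 * cos(15x)
Evaluate at x = 0:
= 405 * cos(0)
= 405 * 1
= 405

405


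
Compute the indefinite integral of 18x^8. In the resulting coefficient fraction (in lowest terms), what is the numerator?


Apply the power rule for integration:
integral of ax^n dx = a/(n+1) * x^(n+1) + C
integral of 18x^8 dx
= 18/9 * x^9 + C
= 2 * x^9 + C
The coefficient in lowest terms is 2 = 2/1, so its numerator is 2

2


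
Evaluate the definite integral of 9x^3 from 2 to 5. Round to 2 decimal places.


Find the antiderivative of 9x^3:
F(x) = 9/4 * x^4
Apply the Fundamental Theorem of Calculus:
F(5) - F(2)
= 9/4 * 5^4 - 9/4 * 2^4
= 9/4 * (625 - 16)
= 9/4 * 609
= 5481/4 = 1370.25

1370.25


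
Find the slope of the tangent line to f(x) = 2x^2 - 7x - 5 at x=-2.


The slope of the tangent line equals f'(x) at the point.
f(x) = 2x^2 - 7x - 5
f'(x) = 4x - 7
At x = -2:
f'(-2) = 4 * (-2) - 7
= -8 - 7
= -15

-15


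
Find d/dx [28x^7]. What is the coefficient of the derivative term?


We apply the power rule: d/dx [ax^n] = a*n * x^(n-1)
d/dx [28x^7]
= 28 * 7 * x^(7-1)
= 196x^6
The coefficient is 196

196


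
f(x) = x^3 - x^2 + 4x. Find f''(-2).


First derivative:
f'(x) = 3x^2 - 2x + 4
Second derivative:
f''(x) = 6x - 2
Substitute x = -2:
f''(-2) = 6 * (-2) - 2
= -12 - 2
= -14

-14


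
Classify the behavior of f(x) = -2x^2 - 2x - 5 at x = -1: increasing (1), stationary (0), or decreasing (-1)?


Compute f'(x) to determine behavior:
f'(x) = -4x - 2
f'(-1) = -4 * (-1) - 2
= 4 - 2
= 2
Since f'(-1) > 0, the function is increasing (1)

1


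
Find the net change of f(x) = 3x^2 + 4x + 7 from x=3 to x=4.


Net change = f(b) - f(a)
f(x) = 3x^2 + 4x + 7
Compute f(4):
f(4) = 3 * 4^2 + 4 * 4 + 7
= 48 + 16 + 7
= 71
Compute f(3):
f(3) = 3 * 3^2 + 4 * 3 + 7
= 27 + 12 + 7
= 46
Net change = 71 - 46 = 25

25


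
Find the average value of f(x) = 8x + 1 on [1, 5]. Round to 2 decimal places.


Average value = 1/(b-a) * integral from a to b of f(x) dx
First compute the integral of 8x + 1:
F(x) = 4x^2 + x
F(5) = 4 * 25 + 1 * 5 = 105
F(1) = 4 * 1 + 1 * 1 = 5
Integral = 105 - 5 = 100
Average = 100 / (5 - 1) = 100 / 4
= 25 = 25.00

25.00


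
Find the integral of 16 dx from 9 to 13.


The integral of a constant k over [a, b] equals k * (b - a).
integral from 9 to 13 of 16 dx
= 16 * (13 - 9)
= 16 * 4
= 64

64


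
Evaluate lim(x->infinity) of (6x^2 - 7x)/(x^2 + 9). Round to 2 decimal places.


For limits at infinity with equal-degree polynomials,
we compare leading coefficients.
Numerator leading term: 6x^2
Denominator leading term: x^2
Divide both by x^2:
lim = (6 - 7/x) / (1 + 9/x^2)
As x -> infinity, the 1/x and 1/x^2 terms vanish:
= 6/1 = 6 = 6.00

6.00


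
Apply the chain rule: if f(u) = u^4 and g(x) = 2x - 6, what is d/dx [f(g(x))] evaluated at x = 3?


Using the chain rule: (f(g(x)))' = f'(g(x)) * g'(x)
First, find g(3):
g(3) = 2 * 3 - 6 = 0
Next, f'(u) = 4u^3
And g'(x) = 2
So f'(g(3)) * g'(3)
= 4 * 0^3 * 2
= 4 * 0 * 2
= 0

0


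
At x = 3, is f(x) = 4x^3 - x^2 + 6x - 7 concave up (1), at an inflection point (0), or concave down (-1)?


Concavity is determined by the sign of f''(x).
f(x) = 4x^3 - x^2 + 6x - 7
f'(x) = 12x^2 - 2x + 6
f''(x) = 24x - 2
f''(3) = 24 * 3 - 2
= 72 - 2
= 70
Since f''(3) > 0, the function is concave up (1)

1


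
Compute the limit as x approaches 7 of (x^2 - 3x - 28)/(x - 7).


Direct substitution gives 0/0, so we factor the numerator.
Factor: (x^2 - 3x - 28) = (x - 7)(x + 4)
Cancel the common factor (x - 7):
(x^2 - 3x - 28)/(x - 7) = (x + 4)
Now substitute x = 7:
= (7) - (-4) = 11

11


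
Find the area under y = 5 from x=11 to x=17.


The area under a constant function y = 5 is a rectangle.
Width = 17 - 11 = 6
Height = 5
Area = width * height
= 6 * 5
= 30

30


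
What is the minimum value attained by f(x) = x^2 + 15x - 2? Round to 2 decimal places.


For a quadratic f(x) = ax^2 + bx + c with a > 0, the minimum is at the vertex.
Vertex x-coordinate: x = -b/(2a)
x = -(15) / (2 * 1)
x = -15/2
Substitute back to find the minimum value:
f(-15/2) = 1 * (-15/2)^2 + 15 * (-15/2) - 2
= 225/4 - 225/2 - 2
= -233/4 = -58.25

-58.25


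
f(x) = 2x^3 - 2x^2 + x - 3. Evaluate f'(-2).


Differentiate f(x) = 2x^3 - 2x^2 + x - 3 term by term:
f'(x) = 6x^2 - 4x + 1
Substitute x = -2:
f'(-2) = 6 * (-2)^2 - 4 * (-2) + 1
= 24 + 8 + 1
= 33

33


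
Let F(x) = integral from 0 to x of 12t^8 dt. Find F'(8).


By the Fundamental Theorem of Calculus (Part 1):
If F(x) = integral from 0 to x of f(t) dt, then F'(x) = f(x)
Here f(t) = 12t^8
So F'(x) = 12x^8
Evaluate at x = 8:
F'(8) = 12 * 8^8
= 12 * 16777216
= 201326592

201326592


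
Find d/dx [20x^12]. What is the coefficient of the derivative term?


We apply the power rule: d/dx [ax^n] = a*n * x^(n-1)
d/dx [20x^12]
= 20 * 12 * x^(12-1)
= 240x^11
The coefficient is 240

240


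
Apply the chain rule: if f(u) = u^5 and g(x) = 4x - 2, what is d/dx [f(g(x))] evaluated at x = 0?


Using the chain rule: (f(g(x)))' = f'(g(x)) * g'(x)
First, find g(0):
g(0) = 4 * 0 - 2 = -2
Next, f'(u) = 5u^4
And g'(x) = 4
So f'(g(0)) * g'(0)
= 5 * (-2)^4 * 4
= 5 * 16 * 4
= 320

320


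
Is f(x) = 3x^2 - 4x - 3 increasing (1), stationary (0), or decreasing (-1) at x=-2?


Compute f'(x) to determine behavior:
f'(x) = 6x - 4
f'(-2) = 6 * (-2) - 4
= -12 - 4
= -16
Since f'(-2) < 0, the function is decreasing (-1)

-1


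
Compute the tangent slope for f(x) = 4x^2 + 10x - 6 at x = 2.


The slope of the tangent line equals f'(x) at the point.
f(x) = 4x^2 + 10x - 6
f'(x) = 8x + 10
At x = 2:
f'(2) = 8 * 2 + 10
= 16 + 10
= 26

26


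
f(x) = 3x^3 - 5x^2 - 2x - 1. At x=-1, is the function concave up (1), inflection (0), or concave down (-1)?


Concavity is determined by the sign of f''(x).
f(x) = 3x^3 - 5x^2 - 2x - 1
f'(x) = 9x^2 - 10x - 2
f''(x) = 18x - 10
f''(-1) = 18 * (-1) - 10
= -18 - 10
= -28
Since f''(-1) < 0, the function is concave down (-1)

-1


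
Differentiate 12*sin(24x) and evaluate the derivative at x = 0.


Apply the chain rule to differentiate 12*sin(24x):
d/dx [12*sin(24x)]
= 12 * cos(24x) * d/dx(24x)
= 12 * 24 * cos(24x)
= 288 * cos(24x)
Evaluate at x = 0:
= 288 * cos(0)
= 288 * 1
= 288

288


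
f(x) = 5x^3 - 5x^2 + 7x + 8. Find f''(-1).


First derivative:
f'(x) = 15x^2 - 10x + 7
Second derivative:
f''(x) = 30x - 10
Substitute x = -1:
f''(-1) = 30 * (-1) - 10
= -30 - 10
= -40

-40


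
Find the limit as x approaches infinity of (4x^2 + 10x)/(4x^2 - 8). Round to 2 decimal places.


For limits at infinity with equal-degree polynomials,
we compare leading coefficients.
Numerator leading term: 4x^2
Denominator leading term: 4x^2
Divide both by x^2:
lim = (4 + 10/x) / (4 - 8/x^2)
As x -> infinity, the 1/x and 1/x^2 terms vanish:
= 4/4 = 1 = 1.00

1.00


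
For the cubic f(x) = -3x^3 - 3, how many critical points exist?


Find where f'(x) = 0:
f(x) = -3x^3 - 3
f'(x) = -9x^2
This is a quadratic in x. Use the discriminant to count real roots.
Discriminant = (0)^2 - 4 * (-9) * 0
= 0 - 0
= 0
Since discriminant = 0, f'(x) = 0 has exactly 1 real solution.
Number of critical points: 1

1


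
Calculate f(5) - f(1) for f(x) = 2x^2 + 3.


Net change = f(b) - f(a)
f(x) = 2x^2 + 3
Compute f(5):
f(5) = 2 * 5^2 + 0 * 5 + 3
= 50 + 0 + 3
= 53
Compute f(1):
f(1) = 2 * 1^2 + 0 * 1 + 3
= 2 + 0 + 3
= 5
Net change = 53 - 5 = 48

48


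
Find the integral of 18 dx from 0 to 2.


The integral of a constant k over [a, b] equals k * (b - a).
integral from 0 to 2 of 18 dx
= 18 * (2 - 0)
= 18 * 2
= 36

36


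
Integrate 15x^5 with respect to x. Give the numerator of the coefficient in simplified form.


Apply the power rule for integration:
integral of ax^n dx = a/(n+1) * x^(n+1) + C
integral of 15x^5 dx
= 15/6 * x^6 + C
= 5/2 * x^6 + C
The coefficient in lowest terms is 5/2, and its numerator is 5

5


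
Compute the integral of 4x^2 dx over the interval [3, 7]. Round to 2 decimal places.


Find the antiderivative of 4x^2:
F(x) = 4/3 * x^3
Apply the Fundamental Theorem of Calculus:
F(7) - F(3)
= 4/3 * 7^3 - 4/3 * 3^3
= 4/3 * (343 - 27)
= 4/3 * 316
= 1264/3 ≈ 421.33

421.33


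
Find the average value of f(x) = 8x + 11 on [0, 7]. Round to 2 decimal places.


Average value = 1/(b-a) * integral from a to b of f(x) dx
First compute the integral of 8x + 11:
F(x) = 4x^2 + 11x
F(7) = 4 * 49 + 11 * 7 = 273
F(0) = 4 * 0 + 11 * 0 = 0
Integral = 273 - 0 = 273
Average = 273 / (7 - 0) = 273 / 7
= 39 = 39.00

39.00


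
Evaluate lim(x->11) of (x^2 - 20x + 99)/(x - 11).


Direct substitution gives 0/0, so we factor the numerator.
Factor: (x^2 - 20x + 99) = (x - 11)(x - 9)
Cancel the common factor (x - 11):
(x^2 - 20x + 99)/(x - 11) = (x - 9)
Now substitute x = 11:
= (11) - (9) = 2

2


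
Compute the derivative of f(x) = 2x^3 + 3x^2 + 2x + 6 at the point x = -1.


Differentiate f(x) = 2x^3 + 3x^2 + 2x + 6 term by term:
f'(x) = 6x^2 + 6x + 2
Substitute x = -1:
f'(-1) = 6 * (-1)^2 + 6 * (-1) + 2
= 6 - 6 + 2
= 2

2


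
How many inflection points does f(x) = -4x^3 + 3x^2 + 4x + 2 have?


Inflection points occur where f''(x) = 0 and concavity changes.
f(x) = -4x^3 + 3x^2 + 4x + 2
f'(x) = -12x^2 + 6x + 4
f''(x) = -24x + 6
Set f''(x) = 0:
-24x + 6 = 0
x = -6 / (-24) = 1/4
Since f''(x) is linear (degree 1), it changes sign at this point.
Therefore there is exactly 1 inflection point.

1


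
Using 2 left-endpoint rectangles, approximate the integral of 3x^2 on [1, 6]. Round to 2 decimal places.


Left Riemann sum uses left endpoints of each subinterval.
Interval: [1, 6], n = 2
dx = (6 - 1) / 2 = 5/2
Left endpoints: [1, 7/2]
f values: [3, 147/4]
Sum = dx * (sum of f values)
= 5/2 * 159/4
= 795/8 ≈ 99.38

99.38


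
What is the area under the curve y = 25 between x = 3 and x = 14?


The area under a constant function y = 25 is a rectangle.
Width = 14 - 3 = 11
Height = 25
Area = width * height
= 11 * 25
= 275

275


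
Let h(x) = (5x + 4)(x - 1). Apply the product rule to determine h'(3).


Let u(x) = 5x + 4 and v(x) = x - 1
u'(x) = 5
v'(x) = 1
Product rule: h'(x) = u'(x)*v(x) + u(x)*v'(x)
= 5 * (x - 1) + (5x + 4) * 1
At x = 3:
u(3) = 5 * 3 + 4 = 19
v(3) = 1 * 3 - 1 = 2
h'(3) = 5 * 2 + 19 * 1
= 10 + 19
= 29

29


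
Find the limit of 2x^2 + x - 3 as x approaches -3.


Since polynomials are continuous, we use direct substitution.
lim(x->-3) of 2x^2 + x - 3
= 2 * (-3)^2 + 1 * (-3) - 3
= 18 - 3 - 3
= 12

12


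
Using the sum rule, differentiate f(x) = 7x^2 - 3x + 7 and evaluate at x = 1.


Differentiate term by term using power and sum rules:
f(x) = 7x^2 - 3x + 7
f'(x) = 14x - 3
Substitute x = 1:
f'(1) = 14 * 1 - 3
= 14 - 3
= 11

11


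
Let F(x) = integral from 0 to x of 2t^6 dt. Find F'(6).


By the Fundamental Theorem of Calculus (Part 1):
If F(x) = integral from 0 to x of f(t) dt, then F'(x) = f(x)
Here f(t) = 2t^6
So F'(x) = 2x^6
Evaluate at x = 6:
F'(6) = 2 * 6^6
= 2 * 46656
= 93312

93312


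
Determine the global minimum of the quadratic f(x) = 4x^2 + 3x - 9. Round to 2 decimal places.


For a quadratic f(x) = ax^2 + bx + c with a > 0, the minimum is at the vertex.
Vertex x-coordinate: x = -b/(2a)
x = -(3) / (2 * 4)
x = -3/8
Substitute back to find the minimum value:
f(-3/8) = 4 * (-3/8)^2 + 3 * (-3/8) - 9
= 9/16 - 9/8 - 9
= -153/16 ≈ -9.56

-9.56


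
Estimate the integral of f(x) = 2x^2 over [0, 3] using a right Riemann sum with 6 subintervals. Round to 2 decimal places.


Right Riemann sum uses right endpoints of each subinterval.
Interval: [0, 3], n = 6
dx = (3 - 0) / 6 = 1/2
Right endpoints: [1/2, 1, 3/2, 2, 5/2, 3]
f values: [1/2, 2, 9/2, 8, 25/2, 18]
Sum = dx * (sum of f values)
= 1/2 * 91/2
= 91/4 = 22.75

22.75


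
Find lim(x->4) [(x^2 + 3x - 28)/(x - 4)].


Direct substitution gives 0/0, so we factor the numerator.
Factor: (x^2 + 3x - 28) = (x - 4)(x + 7)
Cancel the common factor (x - 4):
(x^2 + 3x - 28)/(x - 4) = (x + 7)
Now substitute x = 4:
= (4) - (-7) = 11

11


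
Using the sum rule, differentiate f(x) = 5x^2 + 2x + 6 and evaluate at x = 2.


Differentiate term by term using power and sum rules:
f(x) = 5x^2 + 2x + 6
f'(x) = 10x + 2
Substitute x = 2:
f'(2) = 10 * 2 + 2
= 20 + 2
= 22

22


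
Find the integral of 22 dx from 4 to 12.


The integral of a constant k over [a, b] equals k * (b - a).
integral from 4 to 12 of 22 dx
= 22 * (12 - 4)
= 22 * 8
= 176

176


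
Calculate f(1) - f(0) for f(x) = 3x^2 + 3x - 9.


Net change = f(b) - f(a)
f(x) = 3x^2 + 3x - 9
Compute f(1):
f(1) = 3 * 1^2 + 3 * 1 - 9
= 3 + 3 - 9
= -3
Compute f(0):
f(0) = 3 * 0^2 + 3 * 0 - 9
= 0 + 0 - 9
= -9
Net change = -3 - (-9) = 6

6


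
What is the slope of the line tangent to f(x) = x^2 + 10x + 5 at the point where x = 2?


The slope of the tangent line equals f'(x) at the point.
f(x) = x^2 + 10x + 5
f'(x) = 2x + 10
At x = 2:
f'(2) = 2 * 2 + 10
= 4 + 10
= 14

14


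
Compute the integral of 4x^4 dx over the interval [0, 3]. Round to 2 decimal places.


Find the antiderivative of 4x^4:
F(x) = 4/5 * x^5
Apply the Fundamental Theorem of Calculus:
F(3) - F(0)
= 4/5 * 3^5 - 4/5 * 0^5
= 4/5 * (243 - 0)
= 4/5 * 243
= 972/5 = 194.40

194.40


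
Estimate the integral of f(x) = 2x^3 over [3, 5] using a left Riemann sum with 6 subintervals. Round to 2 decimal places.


Left Riemann sum uses left endpoints of each subinterval.
Interval: [3, 5], n = 6
dx = (5 - 3) / 6 = 1/3
Left endpoints: [3, 10/3, 11/3, 4, 13/3, 14/3]
f values: [54, 2000/27, 2662/27, 128, 4394/27, 5488/27]
Sum = dx * (sum of f values)
= 1/3 * 2162/3
= 2162/9 ≈ 240.22

240.22


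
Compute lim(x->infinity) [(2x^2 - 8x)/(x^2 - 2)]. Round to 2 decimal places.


For limits at infinity with equal-degree polynomials,
we compare leading coefficients.
Numerator leading term: 2x^2
Denominator leading term: x^2
Divide both by x^2:
lim = (2 - 8/x) / (1 - 2/x^2)
As x -> infinity, the 1/x and 1/x^2 terms vanish:
= 2/1 = 2 = 2.00

2.00


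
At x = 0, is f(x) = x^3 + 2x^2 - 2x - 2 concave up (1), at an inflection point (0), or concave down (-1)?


Concavity is determined by the sign of f''(x).
f(x) = x^3 + 2x^2 - 2x - 2
f'(x) = 3x^2 + 4x - 2
f''(x) = 6x + 4
f''(0) = 6 * 0 + 4
= 0 + 4
= 4
Since f''(0) > 0, the function is concave up (1)

1


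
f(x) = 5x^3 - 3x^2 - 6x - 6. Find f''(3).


First derivative:
f'(x) = 15x^2 - 6x - 6
Second derivative:
f''(x) = 30x - 6
Substitute x = 3:
f''(3) = 30 * 3 - 6
= 90 - 6
= 84

84


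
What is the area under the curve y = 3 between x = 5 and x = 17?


The area under a constant function y = 3 is a rectangle.
Width = 17 - 5 = 12
Height = 3
Area = width * height
= 12 * 3
= 36

36


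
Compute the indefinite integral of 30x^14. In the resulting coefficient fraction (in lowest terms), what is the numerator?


Apply the power rule for integration:
integral of ax^n dx = a/(n+1) * x^(n+1) + C
integral of 30x^14 dx
= 30/15 * x^15 + C
= 2 * x^15 + C
The coefficient in lowest terms is 2 = 2/1, so its numerator is 2

2


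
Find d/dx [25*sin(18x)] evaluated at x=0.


Apply the chain rule to differentiate 25*sin(18x):
d/dx [25*sin(18x)]
= 25 * cos(18x) * d/dx(18x)
= 25 * 18 * cos(18x)
= 450 * cos(18x)
Evaluate at x = 0:
= 450 * cos(0)
= 450 * 1
= 450

450


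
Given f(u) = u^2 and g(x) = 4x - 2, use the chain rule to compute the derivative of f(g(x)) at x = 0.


Using the chain rule: (f(g(x)))' = f'(g(x)) * g'(x)
First, find g(0):
g(0) = 4 * 0 - 2 = -2
Next, f'(u) = 2u
And g'(x) = 4
So f'(g(0)) * g'(0)
= 2 * (-2) * 4
= -16

-16


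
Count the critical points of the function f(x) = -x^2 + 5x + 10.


Find where f'(x) = 0:
f'(x) = -2x + 5
Set f'(x) = 0:
-2x + 5 = 0
x = -5 / (-2) = 5/2
This is a linear equation in x, so there is exactly one solution.
Number of critical points: 1

1


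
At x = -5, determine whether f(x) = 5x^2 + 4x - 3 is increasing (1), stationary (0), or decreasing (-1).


Compute f'(x) to determine behavior:
f'(x) = 10x + 4
f'(-5) = 10 * (-5) + 4
= -50 + 4
= -46
Since f'(-5) < 0, the function is decreasing (-1)

-1


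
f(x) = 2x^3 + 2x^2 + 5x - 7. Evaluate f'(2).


Differentiate f(x) = 2x^3 + 2x^2 + 5x - 7 term by term:
f'(x) = 6x^2 + 4x + 5
Substitute x = 2:
f'(2) = 6 * 2^2 + 4 * 2 + 5
= 24 + 8 + 5
= 37

37


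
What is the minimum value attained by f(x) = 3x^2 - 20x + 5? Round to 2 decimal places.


For a quadratic f(x) = ax^2 + bx + c with a > 0, the minimum is at the vertex.
Vertex x-coordinate: x = -b/(2a)
x = -(-20) / (2 * 3)
x = 20/6 = 10/3
Substitute back to find the minimum value:
f(10/3) = 3 * (10/3)^2 - 20 * (10/3) + 5
= 100/3 - 200/3 + 5
= -85/3 ≈ -28.33

-28.33


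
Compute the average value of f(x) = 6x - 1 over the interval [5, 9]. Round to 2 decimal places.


Average value = 1/(b-a) * integral from a to b of f(x) dx
First compute the integral of 6x - 1:
F(x) = 3x^2 - x
F(9) = 3 * 81 - 1 * 9 = 234
F(5) = 3 * 25 - 1 * 5 = 70
Integral = 234 - 70 = 164
Average = 164 / (9 - 5) = 164 / 4
= 41 = 41.00

41.00


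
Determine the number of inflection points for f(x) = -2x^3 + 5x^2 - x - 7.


Inflection points occur where f''(x) = 0 and concavity changes.
f(x) = -2x^3 + 5x^2 - x - 7
f'(x) = -6x^2 + 10x - 1
f''(x) = -12x + 10
Set f''(x) = 0:
-12x + 10 = 0
x = -10 / (-12) = 5/6
Since f''(x) is linear (degree 1), it changes sign at this point.
Therefore there is exactly 1 inflection point.

1


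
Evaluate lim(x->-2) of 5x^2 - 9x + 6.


Since polynomials are continuous, we use direct substitution.
lim(x->-2) of 5x^2 - 9x + 6
= 5 * (-2)^2 - 9 * (-2) + 6
= 20 + 18 + 6
= 44

44


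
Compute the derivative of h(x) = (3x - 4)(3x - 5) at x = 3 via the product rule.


Let u(x) = 3x - 4 and v(x) = 3x - 5
u'(x) = 3
v'(x) = 3
Product rule: h'(x) = u'(x)*v(x) + u(x)*v'(x)
= 3 * (3x - 5) + (3x - 4) * 3
At x = 3:
u(3) = 3 * 3 - 4 = 5
v(3) = 3 * 3 - 5 = 4
h'(3) = 3 * 4 + 5 * 3
= 12 + 15
= 27

27


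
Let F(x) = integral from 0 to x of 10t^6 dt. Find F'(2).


By the Fundamental Theorem of Calculus (Part 1):
If F(x) = integral from 0 to x of f(t) dt, then F'(x) = f(x)
Here f(t) = 10t^6
So F'(x) = 10x^6
Evaluate at x = 2:
F'(2) = 10 * 2^6
= 10 * 64
= 640

640


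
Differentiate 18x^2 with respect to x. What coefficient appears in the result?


We apply the power rule: d/dx [ax^n] = a*n * x^(n-1)
d/dx [18x^2]
= 18 * 2 * x^(2-1)
= 36x
The coefficient is 36

36


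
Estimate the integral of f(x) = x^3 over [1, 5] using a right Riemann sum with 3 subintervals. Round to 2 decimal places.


Right Riemann sum uses right endpoints of each subinterval.
Interval: [1, 5], n = 3
dx = (5 - 1) / 3 = 4/3
Right endpoints: [7/3, 11/3, 5]
f values: [343/27, 1331/27, 125]
Sum = dx * (sum of f values)
= 4/3 * 187
= 748/3 ≈ 249.33

249.33


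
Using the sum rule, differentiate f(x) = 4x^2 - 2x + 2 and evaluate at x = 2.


Differentiate term by term using power and sum rules:
f(x) = 4x^2 - 2x + 2
f'(x) = 8x - 2
Substitute x = 2:
f'(2) = 8 * 2 - 2
= 16 - 2
= 14

14


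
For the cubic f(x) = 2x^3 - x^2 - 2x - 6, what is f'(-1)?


Differentiate f(x) = 2x^3 - x^2 - 2x - 6 term by term:
f'(x) = 6x^2 - 2x - 2
Substitute x = -1:
f'(-1) = 6 * (-1)^2 - 2 * (-1) - 2
= 6 + 2 - 2
= 6

6


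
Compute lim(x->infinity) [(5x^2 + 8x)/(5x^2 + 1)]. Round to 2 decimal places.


For limits at infinity with equal-degree polynomials,
we compare leading coefficients.
Numerator leading term: 5x^2
Denominator leading term: 5x^2
Divide both by x^2:
lim = (5 + 8/x) / (5 + 1/x^2)
As x -> infinity, the 1/x and 1/x^2 terms vanish:
= 5/5 = 1 = 1.00

1.00


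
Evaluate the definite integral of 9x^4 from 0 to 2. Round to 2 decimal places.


Find the antiderivative of 9x^4:
F(x) = 9/5 * x^5
Apply the Fundamental Theorem of Calculus:
F(2) - F(0)
= 9/5 * 2^5 - 9/5 * 0^5
= 9/5 * (32 - 0)
= 9/5 * 32
= 288/5 = 57.60

57.60


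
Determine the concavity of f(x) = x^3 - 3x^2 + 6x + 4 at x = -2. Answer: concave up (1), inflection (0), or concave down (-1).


Concavity is determined by the sign of f''(x).
f(x) = x^3 - 3x^2 + 6x + 4
f'(x) = 3x^2 - 6x + 6
f''(x) = 6x - 6
f''(-2) = 6 * (-2) - 6
= -12 - 6
= -18
Since f''(-2) < 0, the function is concave down (-1)

-1


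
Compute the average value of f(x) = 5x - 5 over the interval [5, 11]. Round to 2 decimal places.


Average value = 1/(b-a) * integral from a to b of f(x) dx
First compute the integral of 5x - 5:
F(x) = (5/2)x^2 - 5x
F(11) = 5/2 * 121 - 5 * 11 = 495/2
F(5) = 5/2 * 25 - 5 * 5 = 75/2
Integral = 495/2 - 75/2 = 210
Average = 210 / (11 - 5) = 210 / 6
= 35 = 35.00

35.00


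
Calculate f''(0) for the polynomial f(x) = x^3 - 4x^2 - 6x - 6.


First derivative:
f'(x) = 3x^2 - 8x - 6
Second derivative:
f''(x) = 6x - 8
Substitute x = 0:
f''(0) = 6 * 0 - 8
= 0 - 8
= -8

-8


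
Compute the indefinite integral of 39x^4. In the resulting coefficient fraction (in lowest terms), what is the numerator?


Apply the power rule for integration:
integral of ax^n dx = a/(n+1) * x^(n+1) + C
integral of 39x^4 dx
= 39/5 * x^5 + C
The coefficient in lowest terms is 39/5, and its numerator is 39

39


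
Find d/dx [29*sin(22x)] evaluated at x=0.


Apply the chain rule to differentiate 29*sin(22x):
d/dx [29*sin(22x)]
= 29 * cos(22x) * d/dx(22x)
= 29 * 22 * cos(22x)
= 638 * cos(22x)
Evaluate at x = 0:
= 638 * cos(0)
= 638 * 1
= 638

638


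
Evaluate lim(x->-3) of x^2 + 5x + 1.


Since polynomials are continuous, we use direct substitution.
lim(x->-3) of x^2 + 5x + 1
= 1 * (-3)^2 + 5 * (-3) + 1
= 9 - 15 + 1
= -5

-5


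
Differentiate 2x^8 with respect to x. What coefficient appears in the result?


We apply the power rule: d/dx [ax^n] = a*n * x^(n-1)
d/dx [2x^8]
= 2 * 8 * x^(8-1)
= 16x^7
The coefficient is 16

16


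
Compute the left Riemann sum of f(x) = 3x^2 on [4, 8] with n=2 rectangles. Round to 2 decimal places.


Left Riemann sum uses left endpoints of each subinterval.
Interval: [4, 8], n = 2
dx = (8 - 4) / 2 = 2
Left endpoints: [4, 6]
f values: [48, 108]
Sum = dx * (sum of f values)
= 2 * 156
= 312 = 312.00

312.00


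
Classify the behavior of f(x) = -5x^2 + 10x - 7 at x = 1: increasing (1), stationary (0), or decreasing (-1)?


Compute f'(x) to determine behavior:
f'(x) = -10x + 10
f'(1) = -10 * 1 + 10
= -10 + 10
= 0
Since f'(1) = 0, the function is stationary (0)

0


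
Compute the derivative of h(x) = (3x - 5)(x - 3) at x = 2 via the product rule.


Let u(x) = 3x - 5 and v(x) = x - 3
u'(x) = 3
v'(x) = 1
Product rule: h'(x) = u'(x)*v(x) + u(x)*v'(x)
= 3 * (x - 3) + (3x - 5) * 1
At x = 2:
u(2) = 3 * 2 - 5 = 1
v(2) = 1 * 2 - 3 = -1
h'(2) = 3 * (-1) + 1 * 1
= -3 + 1
= -2

-2


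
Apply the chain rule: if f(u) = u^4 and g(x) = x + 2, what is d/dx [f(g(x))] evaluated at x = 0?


Using the chain rule: (f(g(x)))' = f'(g(x)) * g'(x)
First, find g(0):
g(0) = 1 * 0 + 2 = 2
Next, f'(u) = 4u^3
And g'(x) = 1
So f'(g(0)) * g'(0)
= 4 * 2^3 * 1
= 4 * 8 * 1
= 32

32


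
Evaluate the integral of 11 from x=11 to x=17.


The integral of a constant k over [a, b] equals k * (b - a).
integral from 11 to 17 of 11 dx
= 11 * (17 - 11)
= 11 * 6
= 66

66


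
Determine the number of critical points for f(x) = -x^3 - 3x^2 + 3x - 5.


Find where f'(x) = 0:
f(x) = -x^3 - 3x^2 + 3x - 5
f'(x) = -3x^2 - 6x + 3
This is a quadratic in x. Use the discriminant to count real roots.
Discriminant = (-6)^2 - 4 * (-3) * 3
= 36 - (-36)
= 72
Since discriminant > 0, f'(x) = 0 has 2 real solutions.
Number of critical points: 2

2


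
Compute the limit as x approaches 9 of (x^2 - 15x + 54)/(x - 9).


Direct substitution gives 0/0, so we factor the numerator.
Factor: (x^2 - 15x + 54) = (x - 9)(x - 6)
Cancel the common factor (x - 9):
(x^2 - 15x + 54)/(x - 9) = (x - 6)
Now substitute x = 9:
= (9) - (6) = 3

3


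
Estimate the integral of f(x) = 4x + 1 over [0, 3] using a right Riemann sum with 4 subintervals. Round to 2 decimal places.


Right Riemann sum uses right endpoints of each subinterval.
Interval: [0, 3], n = 4
dx = (3 - 0) / 4 = 3/4
Right endpoints: [3/4, 3/2, 9/4, 3]
f values: [4, 7, 10, 13]
Sum = dx * (sum of f values)
= 3/4 * 34
= 51/2 = 25.50

25.50


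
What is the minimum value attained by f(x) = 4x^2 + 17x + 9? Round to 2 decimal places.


For a quadratic f(x) = ax^2 + bx + c with a > 0, the minimum is at the vertex.
Vertex x-coordinate: x = -b/(2a)
x = -(17) / (2 * 4)
x = -17/8
Substitute back to find the minimum value:
f(-17/8) = 4 * (-17/8)^2 + 17 * (-17/8) + 9
= 289/16 - 289/8 + 9
= -145/16 ≈ -9.06

-9.06


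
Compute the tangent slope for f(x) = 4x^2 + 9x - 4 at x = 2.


The slope of the tangent line equals f'(x) at the point.
f(x) = 4x^2 + 9x - 4
f'(x) = 8x + 9
At x = 2:
f'(2) = 8 * 2 + 9
= 16 + 9
= 25

25


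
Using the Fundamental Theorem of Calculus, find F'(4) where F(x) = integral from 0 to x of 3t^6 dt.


By the Fundamental Theorem of Calculus (Part 1):
If F(x) = integral from 0 to x of f(t) dt, then F'(x) = f(x)
Here f(t) = 3t^6
So F'(x) = 3x^6
Evaluate at x = 4:
F'(4) = 3 * 4^6
= 3 * 4096
= 12288

12288


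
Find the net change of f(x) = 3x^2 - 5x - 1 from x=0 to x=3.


Net change = f(b) - f(a)
f(x) = 3x^2 - 5x - 1
Compute f(3):
f(3) = 3 * 3^2 - 5 * 3 - 1
= 27 - 15 - 1
= 11
Compute f(0):
f(0) = 3 * 0^2 - 5 * 0 - 1
= 0 + 0 - 1
= -1
Net change = 11 - (-1) = 12

12


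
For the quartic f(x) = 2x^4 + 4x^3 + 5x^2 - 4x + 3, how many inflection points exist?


Inflection points occur where f''(x) = 0 and concavity changes.
f(x) = 2x^4 + 4x^3 + 5x^2 - 4x + 3
f'(x) = 8x^3 + 12x^2 + 10x - 4
f''(x) = 24x^2 + 24x + 10
This is a quadratic in x. Use the discriminant to count real roots.
Discriminant = (24)^2 - 4 * 24 * 10
= 576 - 960
= -384
Since discriminant < 0, f''(x) = 0 has no real solutions.
Number of inflection points: 0

0


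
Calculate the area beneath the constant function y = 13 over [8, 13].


The area under a constant function y = 13 is a rectangle.
Width = 13 - 8 = 5
Height = 13
Area = width * height
= 5 * 13
= 65

65


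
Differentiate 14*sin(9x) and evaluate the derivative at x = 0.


Apply the chain rule to differentiate 14*sin(9x):
d/dx [14*sin(9x)]
= 14 * cos(9x) * d/dx(9x)
= 14 * 9 * cos(9x)
= 126 * cos(9x)
Evaluate at x = 0:
= 126 * cos(0)
= 126 * 1
= 126

126


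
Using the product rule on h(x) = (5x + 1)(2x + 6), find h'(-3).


Let u(x) = 5x + 1 and v(x) = 2x + 6
u'(x) = 5
v'(x) = 2
Product rule: h'(x) = u'(x)*v(x) + u(x)*v'(x)
= 5 * (2x + 6) + (5x + 1) * 2
At x = -3:
u(-3) = 5 * (-3) + 1 = -14
v(-3) = 2 * (-3) + 6 = 0
h'(-3) = 5 * 0 + (-14) * 2
= 0 - 28
= -28

-28


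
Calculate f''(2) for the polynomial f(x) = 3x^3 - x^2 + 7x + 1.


First derivative:
f'(x) = 9x^2 - 2x + 7
Second derivative:
f''(x) = 18x - 2
Substitute x = 2:
f''(2) = 18 * 2 - 2
= 36 - 2
= 34

34


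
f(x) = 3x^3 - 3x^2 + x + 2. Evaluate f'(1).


Differentiate f(x) = 3x^3 - 3x^2 + x + 2 term by term:
f'(x) = 9x^2 - 6x + 1
Substitute x = 1:
f'(1) = 9 * 1^2 - 6 * 1 + 1
= 9 - 6 + 1
= 4

4


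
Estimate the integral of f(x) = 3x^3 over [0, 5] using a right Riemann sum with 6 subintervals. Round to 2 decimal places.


Right Riemann sum uses right endpoints of each subinterval.
Interval: [0, 5], n = 6
dx = (5 - 0) / 6 = 5/6
Right endpoints: [5/6, 5/3, 5/2, 10/3, 25/6, 5]
f values: [125/72, 125/9, 375/8, 1000/9, 15625/72, 375]
Sum = dx * (sum of f values)
= 5/6 * 6125/8
= 30625/48 ≈ 638.02

638.02


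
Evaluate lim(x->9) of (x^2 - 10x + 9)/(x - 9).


Direct substitution gives 0/0, so we factor the numerator.
Factor: (x^2 - 10x + 9) = (x - 9)(x - 1)
Cancel the common factor (x - 9):
(x^2 - 10x + 9)/(x - 9) = (x - 1)
Now substitute x = 9:
= (9) - (1) = 8

8


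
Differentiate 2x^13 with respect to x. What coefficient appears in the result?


We apply the power rule: d/dx [ax^n] = a*n * x^(n-1)
d/dx [2x^13]
= 2 * 13 * x^(13-1)
= 26x^12
The coefficient is 26

26


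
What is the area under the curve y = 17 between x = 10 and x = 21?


The area under a constant function y = 17 is a rectangle.
Width = 21 - 10 = 11
Height = 17
Area = width * height
= 11 * 17
= 187

187


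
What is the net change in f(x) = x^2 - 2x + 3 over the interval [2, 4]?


Net change = f(b) - f(a)
f(x) = x^2 - 2x + 3
Compute f(4):
f(4) = 1 * 4^2 - 2 * 4 + 3
= 16 - 8 + 3
= 11
Compute f(2):
f(2) = 1 * 2^2 - 2 * 2 + 3
= 4 - 4 + 3
= 3
Net change = 11 - 3 = 8

8


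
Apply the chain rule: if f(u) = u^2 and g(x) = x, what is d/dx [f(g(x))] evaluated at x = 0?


Using the chain rule: (f(g(x)))' = f'(g(x)) * g'(x)
First, find g(0):
g(0) = 1 * 0 + 0 = 0
Next, f'(u) = 2u
And g'(x) = 1
So f'(g(0)) * g'(0)
= 2 * 0 * 1
= 0

0


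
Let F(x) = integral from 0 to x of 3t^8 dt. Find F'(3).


By the Fundamental Theorem of Calculus (Part 1):
If F(x) = integral from 0 to x of f(t) dt, then F'(x) = f(x)
Here f(t) = 3t^8
So F'(x) = 3x^8
Evaluate at x = 3:
F'(3) = 3 * 3^8
= 3 * 6561
= 19683

19683


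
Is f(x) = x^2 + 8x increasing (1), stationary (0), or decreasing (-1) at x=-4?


Compute f'(x) to determine behavior:
f'(x) = 2x + 8
f'(-4) = 2 * (-4) + 8
= -8 + 8
= 0
Since f'(-4) = 0, the function is stationary (0)

0


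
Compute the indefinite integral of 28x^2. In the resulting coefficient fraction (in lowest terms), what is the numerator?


Apply the power rule for integration:
integral of ax^n dx = a/(n+1) * x^(n+1) + C
integral of 28x^2 dx
= 28/3 * x^3 + C
The coefficient in lowest terms is 28/3, and its numerator is 28

28


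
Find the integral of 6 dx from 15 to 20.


The integral of a constant k over [a, b] equals k * (b - a).
integral from 15 to 20 of 6 dx
= 6 * (20 - 15)
= 6 * 5
= 30

30


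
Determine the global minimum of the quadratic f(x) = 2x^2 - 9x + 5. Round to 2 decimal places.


For a quadratic f(x) = ax^2 + bx + c with a > 0, the minimum is at the vertex.
Vertex x-coordinate: x = -b/(2a)
x = -(-9) / (2 * 2)
x = 9/4
Substitute back to find the minimum value:
f(9/4) = 2 * (9/4)^2 - 9 * (9/4) + 5
= 81/8 - 81/4 + 5
= -41/8 ≈ -5.13

-5.13


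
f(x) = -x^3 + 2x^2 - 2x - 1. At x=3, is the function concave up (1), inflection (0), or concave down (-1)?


Concavity is determined by the sign of f''(x).
f(x) = -x^3 + 2x^2 - 2x - 1
f'(x) = -3x^2 + 4x - 2
f''(x) = -6x + 4
f''(3) = -6 * 3 + 4
= -18 + 4
= -14
Since f''(3) < 0, the function is concave down (-1)

-1


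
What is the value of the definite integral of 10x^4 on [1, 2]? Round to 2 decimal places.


Find the antiderivative of 10x^4:
F(x) = 10/5 * x^5
Apply the Fundamental Theorem of Calculus:
F(2) - F(1)
= 10/5 * 2^5 - 10/5 * 1^5
= 10/5 * (32 - 1)
= 10/5 * 31
= 62 = 62.00

62.00


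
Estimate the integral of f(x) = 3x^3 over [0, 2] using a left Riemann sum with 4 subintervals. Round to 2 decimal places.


Left Riemann sum uses left endpoints of each subinterval.
Interval: [0, 2], n = 4
dx = (2 - 0) / 4 = 1/2
Left endpoints: [0, 1/2, 1, 3/2]
f values: [0, 3/8, 3, 81/8]
Sum = dx * (sum of f values)
= 1/2 * 27/2
= 27/4 = 6.75

6.75


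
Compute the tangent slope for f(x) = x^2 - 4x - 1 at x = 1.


The slope of the tangent line equals f'(x) at the point.
f(x) = x^2 - 4x - 1
f'(x) = 2x - 4
At x = 1:
f'(1) = 2 * 1 - 4
= 2 - 4
= -2

-2


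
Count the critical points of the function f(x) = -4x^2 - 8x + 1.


Find where f'(x) = 0:
f'(x) = -8x - 8
Set f'(x) = 0:
-8x - 8 = 0
x = 8 / (-8) = -1
This is a linear equation in x, so there is exactly one solution.
Number of critical points: 1

1


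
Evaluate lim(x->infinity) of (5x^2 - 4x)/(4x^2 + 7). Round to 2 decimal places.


For limits at infinity with equal-degree polynomials,
we compare leading coefficients.
Numerator leading term: 5x^2
Denominator leading term: 4x^2
Divide both by x^2:
lim = (5 - 4/x) / (4 + 7/x^2)
As x -> infinity, the 1/x and 1/x^2 terms vanish:
= 5/4 = 1.25

1.25


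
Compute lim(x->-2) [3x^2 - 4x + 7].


Since polynomials are continuous, we use direct substitution.
lim(x->-2) of 3x^2 - 4x + 7
= 3 * (-2)^2 - 4 * (-2) + 7
= 12 + 8 + 7
= 27

27


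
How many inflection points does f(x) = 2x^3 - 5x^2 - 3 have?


Inflection points occur where f''(x) = 0 and concavity changes.
f(x) = 2x^3 - 5x^2 - 3
f'(x) = 6x^2 - 10x
f''(x) = 12x - 10
Set f''(x) = 0:
12x - 10 = 0
x = 10 / 12 = 5/6
Since f''(x) is linear (degree 1), it changes sign at this point.
Therefore there is exactly 1 inflection point.

1
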